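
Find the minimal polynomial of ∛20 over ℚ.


∛20 satisfies x³ - 20 = 0, irreducible over ℚ (no rational root; 20 is not a perfect cube)

Minimal polynomial: x³ - 20


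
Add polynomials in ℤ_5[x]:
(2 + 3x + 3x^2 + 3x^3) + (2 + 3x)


Add coefficients mod 5:
x^0: 2 + 2 = 4 (mod 5)
x^1: 3 + 3 = 1 (mod 5)
x^2: 3 + 0 = 3 (mod 5)
x^3: 3 + 0 = 3 (mod 5)
Result: 4 + x + 3x^2 + 3x^3

f + g = 4 + x + 3x^2 + 3x^3


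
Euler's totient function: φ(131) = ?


Factor n: 131 = 131
φ(n) = n · ∏(1 - 1/p) over distinct primes p | n
φ(131) = 131 · (1 - 1/131) = 130

φ(131) = 130


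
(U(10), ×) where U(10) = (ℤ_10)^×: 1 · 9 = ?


Operation: multiplication mod 10
1 · 9 = (a × b) mod 10 with a = 1, b = 9

1 · 9 = 9


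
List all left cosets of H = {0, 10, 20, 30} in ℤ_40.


H = {0, 10, 20, 30}, |H| = 4
Number of cosets = |G|/|H| = 40/4 = 10
0 + H = {0, 10, 20, 30}
1 + H = {1, 11, 21, 31}
2 + H = {2, 12, 22, 32}
3 + H = {3, 13, 23, 33}
4 + H = {4, 14, 24, 34}
5 + H = {5, 15, 25, 35}
6 + H = {6, 16, 26, 36}
7 + H = {7, 17, 27, 37}
8 + H = {8, 18, 28, 38}
9 + H = {9, 19, 29, 39}

Cosets: 0+H={0,10,20,30}; 1+H={1,11,21,31}; 2+H={2,12,22,32}; 3+H={3,13,23,33}; 4+H={4,14,24,34}; 5+H={5,15,25,35}; 6+H={6,16,26,36}; 7+H={7,17,27,37}; 8+H={8,18,28,38}; 9+H={9,19,29,39}


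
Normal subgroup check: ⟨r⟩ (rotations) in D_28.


H = ⟨r⟩ (rotations) in D_28
The rotation subgroup ⟨r⟩ has index 2 in D_28, so it is normal

Yes, normal subgroup


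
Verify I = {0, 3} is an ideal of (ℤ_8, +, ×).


Check ideal conditions for I = {0, 3} in ℤ_8:
(1) I is an additive subgroup? No
(2) For r ∈ ℤ_8 and a ∈ I: r·a ∈ I? No  [counterexample: r=2, a=3, r·a mod 8 = 6 ∉ I]

No, I is not an ideal of ℤ_8


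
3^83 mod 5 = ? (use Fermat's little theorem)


Fermat's little theorem: if p is prime and gcd(a,p)=1, then a^(p-1) ≡ 1 (mod p)
p = 5 is prime, gcd(3,5) = 1
Reduce exponent: 83 mod 4 = 3
So 3^83 ≡ 3^3 (mod 5)
3^3 mod 5 = 2

3^83 ≡ 2 (mod 5)


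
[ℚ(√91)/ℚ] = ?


√91 has minimal polynomial x² - 91 (irreducible over ℚ since 91 is squarefree)

[ℚ(√91)/ℚ] = 2


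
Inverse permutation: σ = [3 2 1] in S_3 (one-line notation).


To find σ⁻¹, swap domain and range:
σ(1) = 3 → σ⁻¹(3) = 1
σ(2) = 2 → σ⁻¹(2) = 2
σ(3) = 1 → σ⁻¹(1) = 3

σ⁻¹ = [3 2 1]


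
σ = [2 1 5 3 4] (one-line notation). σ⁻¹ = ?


To find σ⁻¹, swap domain and range:
σ(1) = 2 → σ⁻¹(2) = 1
σ(2) = 1 → σ⁻¹(1) = 2
σ(3) = 5 → σ⁻¹(5) = 3
σ(4) = 3 → σ⁻¹(3) = 4
σ(5) = 4 → σ⁻¹(4) = 5

σ⁻¹ = [2 1 4 5 3]


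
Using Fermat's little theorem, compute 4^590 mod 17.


Fermat's little theorem: if p is prime and gcd(a,p)=1, then a^(p-1) ≡ 1 (mod p)
p = 17 is prime, gcd(4,17) = 1
Reduce exponent: 590 mod 16 = 14
So 4^590 ≡ 4^14 (mod 17)
4^14 mod 17 = 16

4^590 ≡ 16 (mod 17)


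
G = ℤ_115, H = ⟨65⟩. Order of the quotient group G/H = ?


|⟨65⟩| = n / gcd(65, 115) = 115 / 5 = 23
H is normal (ℤ_115 is abelian).
|G/H| = |G| / |H| = 115 / 23 = 5

|G/H| = 5


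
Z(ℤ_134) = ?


Z(G) = {g ∈ G | gx = xg for all x ∈ G}
ℤ_134 is abelian, so Z(G) = G

Z(ℤ_134) = ℤ_134


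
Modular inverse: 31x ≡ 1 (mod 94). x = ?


Use the extended Euclidean algorithm to write 1 = 31·s + 94·t; then s mod 94 is the inverse.
Euclidean algorithm:
  31 = 0·94 + 31
  94 = 3·31 + 1
  31 = 31·1 + 0
gcd(31,94) = 1
Back-substitution gives: 31·(-3) + 94·(1) = 1
So 31⁻¹ ≡ -3 ≡ 91 (mod 94)
Check: 31 × 91 = 2821 ≡ 1 (mod 94) ✓

31⁻¹ ≡ 91 (mod 94)


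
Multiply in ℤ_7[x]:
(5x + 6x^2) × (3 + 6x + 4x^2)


Expand and collect like terms; reduce coefficients mod 7:
x^0: 0·3 = 0 ≡ 0 (mod 7)
x^1: 0·6 + 5·3 = 15 ≡ 1 (mod 7)
x^2: 0·4 + 5·6 + 6·3 = 48 ≡ 6 (mod 7)
x^3: 5·4 + 6·6 = 56 ≡ 0 (mod 7)
x^4: 6·4 = 24 ≡ 3 (mod 7)
Result: x + 6x^2 + 3x^4

f · g = x + 6x^2 + 3x^4


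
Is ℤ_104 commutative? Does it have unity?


ℤ_104 is a commutative ring with unity 1; 104 = 2×52 is composite, so 2·52 ≡ 0 gives zero divisors (not an integral domain)
Commutative: Yes
Integral domain: No
Has unity: Yes

ℤ_104: Commutative=Yes, Unity=Yes


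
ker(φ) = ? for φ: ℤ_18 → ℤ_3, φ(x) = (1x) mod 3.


Kernel = preimage of identity
ker(φ) = {x ∈ ℤ_18 : 1x ≡ 0 (mod 3)}. Since 3 | 18, φ is well-defined. The kernel is the cyclic subgroup ⟨3⟩ of ℤ_18 (order 6), i.e. {0, 3, 6, 9, 12, 15}

ker(φ) = {0, 3, 6, 9, 12, 15}


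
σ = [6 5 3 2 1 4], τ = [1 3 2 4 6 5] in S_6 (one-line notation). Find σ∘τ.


σ∘τ: apply τ first, then σ
1 →τ 1 →σ 6
2 →τ 3 →σ 3
3 →τ 2 →σ 5
4 →τ 4 →σ 2
5 →τ 6 →σ 4
6 →τ 5 →σ 1

σ∘τ = [6 3 5 2 4 1]


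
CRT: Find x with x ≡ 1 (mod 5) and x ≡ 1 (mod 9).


m₁ = 5, m₂ = 9, gcd = 1, so CRT applies. M = m₁·m₂ = 45
Let M₁ = M/m₁ = 9, M₂ = M/m₂ = 5
Find y₁ ≡ M₁⁻¹ (mod m₁): 9⁻¹ ≡ 4 (mod 5)
Find y₂ ≡ M₂⁻¹ (mod m₂): 5⁻¹ ≡ 2 (mod 9)
x = a₁·M₁·y₁ + a₂·M₂·y₂ = 1·9·4 + 1·5·2 = 46
Reduce mod 45: x ≡ 1
Check: 1 mod 5 = 1 ✓, 1 mod 9 = 1 ✓

x ≡ 1 (mod 45)


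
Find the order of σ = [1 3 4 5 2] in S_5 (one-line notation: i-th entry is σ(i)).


Cycle decomposition: (2 3 4 5)
Cycle lengths: 4
Order = lcm(4) = 4

ord(σ) = 4


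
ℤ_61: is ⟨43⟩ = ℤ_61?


g generates ℤ_n iff gcd(g, n) = 1
gcd(43, 61) = 1
Since gcd = 1, 43 is a generator.

Yes, 43 generates ℤ_61


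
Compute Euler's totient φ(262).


Factor n: 262 = 2 × 131
φ(n) = n · ∏(1 - 1/p) over distinct primes p | n
φ(262) = 262 · (1 - 1/2) · (1 - 1/131) = 130

φ(262) = 130


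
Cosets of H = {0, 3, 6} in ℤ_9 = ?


H = {0, 3, 6}, |H| = 3
Number of cosets = |G|/|H| = 9/3 = 3
0 + H = {0, 3, 6}
1 + H = {1, 4, 7}
2 + H = {2, 5, 8}

Cosets: 0+H={0,3,6}; 1+H={1,4,7}; 2+H={2,5,8}


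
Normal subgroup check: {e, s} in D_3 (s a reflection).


H = {e, s} in D_3 (s a reflection)
r·s·r⁻¹ = sr⁻² ≠ s for n ≥ 3, so {e, s} is not closed under conjugation

No, not a normal subgroup


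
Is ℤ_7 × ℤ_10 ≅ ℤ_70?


Comparing ℤ_7 × ℤ_10 and ℤ_70:
gcd(7,10) = 1, so ℤ_7 × ℤ_10 ≅ ℤ_70 (CRT)

Yes, ℤ_7 × ℤ_10 ≅ ℤ_70


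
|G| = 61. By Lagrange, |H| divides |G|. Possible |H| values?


Lagrange's theorem: |H| divides |G|
|G| = 61
Divisors of 61: 1, 61

Possible subgroup orders: {1, 61}


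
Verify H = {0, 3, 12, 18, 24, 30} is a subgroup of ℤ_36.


Subgroup test for H = {0, 3, 12, 18, 24, 30} in (ℤ_36, +):
(1) 0 ∈ H? Yes
(2) Closure: for all a,b ∈ H, (a+b) mod 36 ∈ H? No  [counterexample: 3 + 3 = 6 ∉ H]
(3) Inverses: for all a ∈ H, -a mod 36 ∈ H? No

No, H is not a subgroup of ℤ_36


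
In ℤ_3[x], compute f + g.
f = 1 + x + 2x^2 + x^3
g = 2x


Add coefficients mod 3:
x^0: 1 + 0 = 1 (mod 3)
x^1: 1 + 2 = 0 (mod 3)
x^2: 2 + 0 = 2 (mod 3)
x^3: 1 + 0 = 1 (mod 3)
Result: 1 + 2x^2 + x^3

f + g = 1 + 2x^2 + x^3


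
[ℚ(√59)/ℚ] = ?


√59 has minimal polynomial x² - 59 (irreducible over ℚ since 59 is squarefree)

[ℚ(√59)/ℚ] = 2


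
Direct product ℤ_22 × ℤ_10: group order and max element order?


|ℤ_22 × ℤ_10| = 22 × 10 = 220
Max element order = lcm(22,10) = 110
Cyclic? No (gcd=2)

|ℤ_22×ℤ_10| = 220, max element order = 110


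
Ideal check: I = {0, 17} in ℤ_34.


Check ideal conditions for I = {0, 17} in ℤ_34:
(1) I is an additive subgroup? Yes
(2) For r ∈ ℤ_34 and a ∈ I: r·a ∈ I? Yes

Yes, I is an ideal of ℤ_34


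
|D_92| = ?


|D_n| = 2n (n rotations and n reflections)
|D_92| = 2×92 = 184

|D_92| = 184


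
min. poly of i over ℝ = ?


i satisfies x² + 1 = 0, irreducible over ℝ

Minimal polynomial: x² + 1


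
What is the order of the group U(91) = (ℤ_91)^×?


U(n) is the group of units mod n; |U(n)| = φ(n)
|U(91)| = φ(91) = 72

|U(91) = (ℤ_91)^×| = 72


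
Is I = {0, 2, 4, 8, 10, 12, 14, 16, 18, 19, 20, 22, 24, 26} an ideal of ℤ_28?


Check ideal conditions for I = {0, 2, 4, 8, 10, 12, 14, 16, 18, 19, 20, 22, 24, 26} in ℤ_28:
(1) I is an additive subgroup? No
(2) For r ∈ ℤ_28 and a ∈ I: r·a ∈ I? No  [counterexample: r=3, a=2, r·a mod 28 = 6 ∉ I]

No, I is not an ideal of ℤ_28


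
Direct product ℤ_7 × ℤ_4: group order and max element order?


|ℤ_7 × ℤ_4| = 7 × 4 = 28
Max element order = lcm(7,4) = 28
Cyclic? Yes (gcd=1)

|ℤ_7×ℤ_4| = 28, max element order = 28


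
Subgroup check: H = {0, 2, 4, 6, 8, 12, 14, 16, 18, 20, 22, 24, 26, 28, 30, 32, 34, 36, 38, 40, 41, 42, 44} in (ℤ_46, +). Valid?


Subgroup test for H = {0, 2, 4, 6, 8, 12, 14, 16, 18, 20, 22, 24, 26, 28, 30, 32, 34, 36, 38, 40, 41, 42, 44} in (ℤ_46, +):
(1) 0 ∈ H? Yes
(2) Closure: for all a,b ∈ H, (a+b) mod 46 ∈ H? No  [counterexample: 2 + 8 = 10 ∉ H]
(3) Inverses: for all a ∈ H, -a mod 46 ∈ H? No

No, H is not a subgroup of ℤ_46


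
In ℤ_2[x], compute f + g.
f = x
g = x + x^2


Add coefficients mod 2:
x^0: 0 + 0 = 0 (mod 2)
x^1: 1 + 1 = 0 (mod 2)
x^2: 0 + 1 = 1 (mod 2)
Result: x^2

f + g = x^2


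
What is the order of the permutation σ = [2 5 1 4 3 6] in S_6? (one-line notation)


Cycle decomposition: (1 2 5 3)
Cycle lengths: 4
Order = lcm(4) = 4

ord(σ) = 4


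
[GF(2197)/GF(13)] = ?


GF(2197) = GF(13^3), so the extension degree is 3

[GF(2197)/GF(13)] = 3


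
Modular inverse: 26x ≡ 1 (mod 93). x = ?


Use the extended Euclidean algorithm to write 1 = 26·s + 93·t; then s mod 93 is the inverse.
Euclidean algorithm:
  26 = 0·93 + 26
  93 = 3·26 + 15
  26 = 1·15 + 11
  15 = 1·11 + 4
  11 = 2·4 + 3
  4 = 1·3 + 1
  3 = 3·1 + 0
gcd(26,93) = 1
Back-substitution gives: 26·(-25) + 93·(7) = 1
So 26⁻¹ ≡ -25 ≡ 68 (mod 93)
Check: 26 × 68 = 1768 ≡ 1 (mod 93) ✓

26⁻¹ ≡ 68 (mod 93)


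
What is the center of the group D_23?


Z(G) = {g ∈ G | gx = xg for all x ∈ G}
For odd n, Z(D_n) = {e}: no nontrivial rotation commutes with all reflections

Z(D_23) = {e}


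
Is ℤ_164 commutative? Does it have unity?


ℤ_164 is a commutative ring with unity 1; 164 = 2×82 is composite, so 2·82 ≡ 0 gives zero divisors (not an integral domain)
Commutative: Yes
Integral domain: No
Has unity: Yes

ℤ_164: Commutative=Yes, Unity=Yes


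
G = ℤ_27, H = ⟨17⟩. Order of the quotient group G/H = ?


|⟨17⟩| = n / gcd(17, 27) = 27 / 1 = 27
H is normal (ℤ_27 is abelian).
|G/H| = |G| / |H| = 27 / 27 = 1

|G/H| = 1


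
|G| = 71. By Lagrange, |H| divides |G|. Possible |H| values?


Lagrange's theorem: |H| divides |G|
|G| = 71
Divisors of 71: 1, 71

Possible subgroup orders: {1, 71}


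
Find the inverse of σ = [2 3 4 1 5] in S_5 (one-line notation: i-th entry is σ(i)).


To find σ⁻¹, swap domain and range:
σ(1) = 2 → σ⁻¹(2) = 1
σ(2) = 3 → σ⁻¹(3) = 2
σ(3) = 4 → σ⁻¹(4) = 3
σ(4) = 1 → σ⁻¹(1) = 4
σ(5) = 5 → σ⁻¹(5) = 5

σ⁻¹ = [4 1 2 3 5]


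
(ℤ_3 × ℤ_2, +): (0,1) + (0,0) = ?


Operation: componentwise addition mod (3, 2)
(0,1) + (0,0) = ((a₁+b₁) mod 3, (a₂+b₂) mod 2) with a = (0,1), b = (0,0)

(0,1) + (0,0) = (0,1)


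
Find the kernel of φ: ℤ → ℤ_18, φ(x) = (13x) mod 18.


Kernel = preimage of identity
ker(φ) = {x ∈ ℤ : 13x ≡ 0 (mod 18)}. gcd(13,18) = 1, so 13x ≡ 0 (mod 18) ⟺ x ≡ 0 (mod 18/1 = 18). Hence ker(φ) = 18ℤ

ker(φ) = 18ℤ


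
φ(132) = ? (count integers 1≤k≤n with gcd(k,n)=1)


Factor n: 132 = 2^2 × 3 × 11
φ(n) = n · ∏(1 - 1/p) over distinct primes p | n
φ(132) = 132 · (1 - 1/2) · (1 - 1/3) · (1 - 1/11) = 40

φ(132) = 40


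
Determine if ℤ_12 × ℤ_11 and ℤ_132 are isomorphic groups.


Comparing ℤ_12 × ℤ_11 and ℤ_132:
gcd(12,11) = 1, so ℤ_12 × ℤ_11 ≅ ℤ_132 (CRT)

Yes, ℤ_12 × ℤ_11 ≅ ℤ_132


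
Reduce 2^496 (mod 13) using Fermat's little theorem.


Fermat's little theorem: if p is prime and gcd(a,p)=1, then a^(p-1) ≡ 1 (mod p)
p = 13 is prime, gcd(2,13) = 1
Reduce exponent: 496 mod 12 = 4
So 2^496 ≡ 2^4 (mod 13)
2^4 mod 13 = 3

2^496 ≡ 3 (mod 13)


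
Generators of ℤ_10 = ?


g generates ℤ_n iff gcd(g,n) = 1
Checking each g ∈ {1,...,9}:
gcd(1,10) = 1
gcd(2,10) = 2
gcd(3,10) = 1
gcd(4,10) = 2
gcd(5,10) = 5
gcd(6,10) = 2
gcd(7,10) = 1
gcd(8,10) = 2
gcd(9,10) = 1
Generators: {1, 3, 7, 9}
Number of generators = φ(10) = 4

Generators of ℤ_10 = {1, 3, 7, 9}


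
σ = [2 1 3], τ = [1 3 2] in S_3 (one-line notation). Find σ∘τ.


σ∘τ: apply τ first, then σ
1 →τ 1 →σ 2
2 →τ 3 →σ 3
3 →τ 2 →σ 1

σ∘τ = [2 3 1]


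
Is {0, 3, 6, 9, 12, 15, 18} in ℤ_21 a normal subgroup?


H = {0, 3, 6, 9, 12, 15, 18} in ℤ_21
ℤ_21 is abelian; every subgroup of an abelian group is normal

Yes, normal subgroup


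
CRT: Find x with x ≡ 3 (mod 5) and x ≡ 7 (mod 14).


m₁ = 5, m₂ = 14, gcd = 1, so CRT applies. M = m₁·m₂ = 70
Let M₁ = M/m₁ = 14, M₂ = M/m₂ = 5
Find y₁ ≡ M₁⁻¹ (mod m₁): 14⁻¹ ≡ 4 (mod 5)
Find y₂ ≡ M₂⁻¹ (mod m₂): 5⁻¹ ≡ 3 (mod 14)
x = a₁·M₁·y₁ + a₂·M₂·y₂ = 3·14·4 + 7·5·3 = 273
Reduce mod 70: x ≡ 63
Check: 63 mod 5 = 3 ✓, 63 mod 14 = 7 ✓

x ≡ 63 (mod 70)


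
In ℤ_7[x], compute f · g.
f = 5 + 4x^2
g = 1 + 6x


Expand and collect like terms; reduce coefficients mod 7:
x^0: 5·1 = 5 ≡ 5 (mod 7)
x^1: 5·6 + 0·1 = 30 ≡ 2 (mod 7)
x^2: 0·6 + 4·1 = 4 ≡ 4 (mod 7)
x^3: 4·6 = 24 ≡ 3 (mod 7)
Result: 5 + 2x + 4x^2 + 3x^3

f · g = 5 + 2x + 4x^2 + 3x^3


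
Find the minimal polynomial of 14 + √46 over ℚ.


Let α = 14 + √46. Then α - 14 = √46, so (α - 14)² = 46, giving α² - 28α + 150 = 0. Degree 2 and α ∉ ℚ, so this is the minimal polynomial.

Minimal polynomial: x² - 28x + 150


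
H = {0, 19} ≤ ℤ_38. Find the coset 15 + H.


15 + H = {15 + h (mod 38) : h ∈ H}
15+0=15, 15+19=34

15 + H = {15, 34}


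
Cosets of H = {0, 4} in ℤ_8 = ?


H = {0, 4}, |H| = 2
Number of cosets = |G|/|H| = 8/2 = 4
0 + H = {0, 4}
1 + H = {1, 5}
2 + H = {2, 6}
3 + H = {3, 7}

Cosets: 0+H={0,4}; 1+H={1,5}; 2+H={2,6}; 3+H={3,7}


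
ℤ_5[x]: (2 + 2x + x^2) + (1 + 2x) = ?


Add coefficients mod 5:
x^0: 2 + 1 = 3 (mod 5)
x^1: 2 + 2 = 4 (mod 5)
x^2: 1 + 0 = 1 (mod 5)
Result: 3 + 4x + x^2

f + g = 3 + 4x + x^2


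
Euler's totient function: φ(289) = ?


Factor n: 289 = 17^2
φ(n) = n · ∏(1 - 1/p) over distinct primes p | n
φ(289) = 289 · (1 - 1/17) = 272

φ(289) = 272


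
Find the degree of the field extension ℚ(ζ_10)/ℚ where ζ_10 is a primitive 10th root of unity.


[ℚ(ζ_n):ℚ] = deg Φ_n(x) = φ(n). Here φ(10) = 4

[ℚ(ζ_10)/ℚ where ζ_10 is a primitive 10th root of unity] = 4


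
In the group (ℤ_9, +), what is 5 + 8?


Operation: addition mod 9
5 + 8 = (a + b) mod 9 with a = 5, b = 8

5 + 8 = 4


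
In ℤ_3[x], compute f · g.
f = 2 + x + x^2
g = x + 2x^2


Expand and collect like terms; reduce coefficients mod 3:
x^0: 2·0 = 0 ≡ 0 (mod 3)
x^1: 2·1 + 1·0 = 2 ≡ 2 (mod 3)
x^2: 2·2 + 1·1 + 1·0 = 5 ≡ 2 (mod 3)
x^3: 1·2 + 1·1 = 3 ≡ 0 (mod 3)
x^4: 1·2 = 2 ≡ 2 (mod 3)
Result: 2x + 2x^2 + 2x^4

f · g = 2x + 2x^2 + 2x^4


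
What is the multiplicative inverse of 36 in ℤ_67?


Use the extended Euclidean algorithm to write 1 = 36·s + 67·t; then s mod 67 is the inverse.
Euclidean algorithm:
  36 = 0·67 + 36
  67 = 1·36 + 31
  36 = 1·31 + 5
  31 = 6·5 + 1
  5 = 5·1 + 0
gcd(36,67) = 1
Back-substitution gives: 36·(-13) + 67·(7) = 1
So 36⁻¹ ≡ -13 ≡ 54 (mod 67)
Check: 36 × 54 = 1944 ≡ 1 (mod 67) ✓

36⁻¹ ≡ 54 (mod 67)


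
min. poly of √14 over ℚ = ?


√14 satisfies x² - 14 = 0, irreducible over ℚ since 14 is squarefree

Minimal polynomial: x² - 14


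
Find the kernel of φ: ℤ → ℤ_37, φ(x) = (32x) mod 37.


Kernel = preimage of identity
ker(φ) = {x ∈ ℤ : 32x ≡ 0 (mod 37)}. gcd(32,37) = 1, so 32x ≡ 0 (mod 37) ⟺ x ≡ 0 (mod 37/1 = 37). Hence ker(φ) = 37ℤ

ker(φ) = 37ℤ


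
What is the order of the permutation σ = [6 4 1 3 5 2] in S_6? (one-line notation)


Cycle decomposition: (1 6 2 4 3)
Cycle lengths: 5
Order = lcm(5) = 5

ord(σ) = 5


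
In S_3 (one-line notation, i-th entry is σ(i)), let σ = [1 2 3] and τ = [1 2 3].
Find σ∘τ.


σ∘τ: apply τ first, then σ
1 →τ 1 →σ 1
2 →τ 2 →σ 2
3 →τ 3 →σ 3

σ∘τ = [1 2 3]


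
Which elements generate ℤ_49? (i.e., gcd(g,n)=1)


g generates ℤ_n iff gcd(g,n) = 1
Prime factors of 49: 7
Generators are g ∈ {1,...,48} not divisible by any of these primes.
Generators: {1, 2, 3, 4, 5, 6, 8, 9, 10, 11, 12, 13, 15, 16, 17, 18, 19, 20, 22, 23, 24, 25, 26, 27, 29, 30, 31, 32, 33, 34, 36, 37, 38, 39, 40, 41, 43, 44, 45, 46, 47, 48}
Number of generators = φ(49) = 42

Generators of ℤ_49 = {1, 2, 3, 4, 5, 6, 8, 9, 10, 11, 12, 13, 15, 16, 17, 18, 19, 20, 22, 23, 24, 25, 26, 27, 29, 30, 31, 32, 33, 34, 36, 37, 38, 39, 40, 41, 43, 44, 45, 46, 47, 48}


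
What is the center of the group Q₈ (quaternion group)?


Z(G) = {g ∈ G | gx = xg for all x ∈ G}
In Q₈ = {±1, ±i, ±j, ±k}, only ±1 commute with every element

Z(Q₈ (quaternion group)) = {1, -1}


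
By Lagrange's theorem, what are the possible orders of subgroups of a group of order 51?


Lagrange's theorem: |H| divides |G|
|G| = 51
Divisors of 51: 1, 3, 17, 51

Possible subgroup orders: {1, 3, 17, 51}


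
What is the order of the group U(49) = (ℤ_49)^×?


U(n) is the group of units mod n; |U(n)| = φ(n)
|U(49)| = φ(49) = 42

|U(49) = (ℤ_49)^×| = 42


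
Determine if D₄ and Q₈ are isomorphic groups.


Comparing D₄ and Q₈:
D₄ has 5 elements of order 2; Q₈ has only 1

No, D₄ ≇ Q₈


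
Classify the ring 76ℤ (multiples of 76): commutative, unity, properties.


76ℤ is a commutative ring under +,× but has no multiplicative identity (1 ∉ 76ℤ); it has no zero divisors, but without unity it is not an integral domain
Commutative: Yes
Integral domain: No
Has unity: No

76ℤ (multiples of 76): Commutative=Yes, Unity=No


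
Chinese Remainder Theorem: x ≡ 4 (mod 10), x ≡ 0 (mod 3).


m₁ = 10, m₂ = 3, gcd = 1, so CRT applies. M = m₁·m₂ = 30
Let M₁ = M/m₁ = 3, M₂ = M/m₂ = 10
Find y₁ ≡ M₁⁻¹ (mod m₁): 3⁻¹ ≡ 7 (mod 10)
Find y₂ ≡ M₂⁻¹ (mod m₂): 10⁻¹ ≡ 1 (mod 3)
x = a₁·M₁·y₁ + a₂·M₂·y₂ = 4·3·7 + 0·10·1 = 84
Reduce mod 30: x ≡ 24
Check: 24 mod 10 = 4 ✓, 24 mod 3 = 0 ✓

x ≡ 24 (mod 30)


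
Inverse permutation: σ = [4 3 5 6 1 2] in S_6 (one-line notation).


To find σ⁻¹, swap domain and range:
σ(1) = 4 → σ⁻¹(4) = 1
σ(2) = 3 → σ⁻¹(3) = 2
σ(3) = 5 → σ⁻¹(5) = 3
σ(4) = 6 → σ⁻¹(6) = 4
σ(5) = 1 → σ⁻¹(1) = 5
σ(6) = 2 → σ⁻¹(2) = 6

σ⁻¹ = [5 6 2 1 3 4]


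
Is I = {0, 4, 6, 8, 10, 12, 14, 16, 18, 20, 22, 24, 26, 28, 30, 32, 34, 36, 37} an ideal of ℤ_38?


Check ideal conditions for I = {0, 4, 6, 8, 10, 12, 14, 16, 18, 20, 22, 24, 26, 28, 30, 32, 34, 36, 37} in ℤ_38:
(1) I is an additive subgroup? No
(2) For r ∈ ℤ_38 and a ∈ I: r·a ∈ I? No  [counterexample: r=2, a=20, r·a mod 38 = 2 ∉ I]

No, I is not an ideal of ℤ_38


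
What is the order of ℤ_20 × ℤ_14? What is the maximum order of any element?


|ℤ_20 × ℤ_14| = 20 × 14 = 280
Max element order = lcm(20,14) = 140
Cyclic? No (gcd=2)

|ℤ_20×ℤ_14| = 280, max element order = 140


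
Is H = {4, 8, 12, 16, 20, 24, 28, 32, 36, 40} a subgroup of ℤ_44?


Subgroup test for H = {4, 8, 12, 16, 20, 24, 28, 32, 36, 40} in (ℤ_44, +):
(1) 0 ∈ H? No
(2) Closure: for all a,b ∈ H, (a+b) mod 44 ∈ H? No  [counterexample: 4 + 40 = 0 ∉ H]
(3) Inverses: for all a ∈ H, -a mod 44 ∈ H? Yes

No, H is not a subgroup of ℤ_44


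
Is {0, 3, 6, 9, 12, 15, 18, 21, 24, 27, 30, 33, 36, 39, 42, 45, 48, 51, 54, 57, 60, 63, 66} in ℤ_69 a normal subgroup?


H = {0, 3, 6, 9, 12, 15, 18, 21, 24, 27, 30, 33, 36, 39, 42, 45, 48, 51, 54, 57, 60, 63, 66} in ℤ_69
ℤ_69 is abelian; every subgroup of an abelian group is normal

Yes, normal subgroup


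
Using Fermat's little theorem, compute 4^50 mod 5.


Fermat's little theorem: if p is prime and gcd(a,p)=1, then a^(p-1) ≡ 1 (mod p)
p = 5 is prime, gcd(4,5) = 1
Reduce exponent: 50 mod 4 = 2
So 4^50 ≡ 4^2 (mod 5)
4^2 mod 5 = 1

4^50 ≡ 1 (mod 5)


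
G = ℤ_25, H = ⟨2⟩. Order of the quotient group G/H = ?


|⟨2⟩| = n / gcd(2, 25) = 25 / 1 = 25
H is normal (ℤ_25 is abelian).
|G/H| = |G| / |H| = 25 / 25 = 1

|G/H| = 1


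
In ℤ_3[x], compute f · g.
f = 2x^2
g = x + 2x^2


Expand and collect like terms; reduce coefficients mod 3:
x^0: 0·0 = 0 ≡ 0 (mod 3)
x^1: 0·1 + 0·0 = 0 ≡ 0 (mod 3)
x^2: 0·2 + 0·1 + 2·0 = 0 ≡ 0 (mod 3)
x^3: 0·2 + 2·1 = 2 ≡ 2 (mod 3)
x^4: 2·2 = 4 ≡ 1 (mod 3)
Result: 2x^3 + x^4

f · g = 2x^3 + x^4


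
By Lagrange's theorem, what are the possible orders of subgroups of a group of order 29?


Lagrange's theorem: |H| divides |G|
|G| = 29
Divisors of 29: 1, 29

Possible subgroup orders: {1, 29}


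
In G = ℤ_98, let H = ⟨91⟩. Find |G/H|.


|⟨91⟩| = n / gcd(91, 98) = 98 / 7 = 14
H is normal (ℤ_98 is abelian).
|G/H| = |G| / |H| = 98 / 14 = 7

|G/H| = 7


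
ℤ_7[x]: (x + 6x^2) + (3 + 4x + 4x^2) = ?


Add coefficients mod 7:
x^0: 0 + 3 = 3 (mod 7)
x^1: 1 + 4 = 5 (mod 7)
x^2: 6 + 4 = 3 (mod 7)
Result: 3 + 5x + 3x^2

f + g = 3 + 5x + 3x^2


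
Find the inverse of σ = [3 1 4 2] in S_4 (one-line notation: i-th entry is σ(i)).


To find σ⁻¹, swap domain and range:
σ(1) = 3 → σ⁻¹(3) = 1
σ(2) = 1 → σ⁻¹(1) = 2
σ(3) = 4 → σ⁻¹(4) = 3
σ(4) = 2 → σ⁻¹(2) = 4

σ⁻¹ = [2 4 1 3]


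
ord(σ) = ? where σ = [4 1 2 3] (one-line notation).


Cycle decomposition: (1 4 3 2)
Cycle lengths: 4
Order = lcm(4) = 4

ord(σ) = 4


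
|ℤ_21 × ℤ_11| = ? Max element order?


|ℤ_21 × ℤ_11| = 21 × 11 = 231
Max element order = lcm(21,11) = 231
Cyclic? Yes (gcd=1)

|ℤ_21×ℤ_11| = 231, max element order = 231


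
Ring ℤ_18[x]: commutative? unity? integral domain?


ℤ_18 has zero divisors (2·9 ≡ 0), and these lift to constant zero divisors in ℤ_18[x]; so not an integral domain
Commutative: Yes
Integral domain: No
Has unity: Yes

ℤ_18[x]: Commutative=Yes, Unity=Yes


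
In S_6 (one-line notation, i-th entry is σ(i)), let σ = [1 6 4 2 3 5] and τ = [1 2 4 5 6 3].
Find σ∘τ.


σ∘τ: apply τ first, then σ
1 →τ 1 →σ 1
2 →τ 2 →σ 6
3 →τ 4 →σ 2
4 →τ 5 →σ 3
5 →τ 6 →σ 5
6 →τ 3 →σ 4

σ∘τ = [1 6 2 3 5 4]


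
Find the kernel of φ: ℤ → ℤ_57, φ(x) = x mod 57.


Kernel = preimage of identity
ker(φ) = {x ∈ ℤ : x ≡ 0 (mod 57)} = 57ℤ = {0, ±57, ±114, ...}

ker(φ) = 57ℤ


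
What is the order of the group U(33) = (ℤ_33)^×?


U(n) is the group of units mod n; |U(n)| = φ(n)
|U(33)| = φ(33) = 20

|U(33) = (ℤ_33)^×| = 20


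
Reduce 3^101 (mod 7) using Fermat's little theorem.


Fermat's little theorem: if p is prime and gcd(a,p)=1, then a^(p-1) ≡ 1 (mod p)
p = 7 is prime, gcd(3,7) = 1
Reduce exponent: 101 mod 6 = 5
So 3^101 ≡ 3^5 (mod 7)
3^5 mod 7 = 5

3^101 ≡ 5 (mod 7)


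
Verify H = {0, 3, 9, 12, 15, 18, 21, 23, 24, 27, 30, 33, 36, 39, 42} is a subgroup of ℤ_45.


Subgroup test for H = {0, 3, 9, 12, 15, 18, 21, 23, 24, 27, 30, 33, 36, 39, 42} in (ℤ_45, +):
(1) 0 ∈ H? Yes
(2) Closure: for all a,b ∈ H, (a+b) mod 45 ∈ H? No  [counterexample: 3 + 3 = 6 ∉ H]
(3) Inverses: for all a ∈ H, -a mod 45 ∈ H? No

No, H is not a subgroup of ℤ_45


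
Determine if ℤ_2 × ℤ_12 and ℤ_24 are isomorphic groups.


Comparing ℤ_2 × ℤ_12 and ℤ_24:
gcd(2,12) = 2 ≠ 1. Max element order in ℤ_2×ℤ_12 is lcm(2,12) = 12 < 24, so it has no element of order 24

No, ℤ_2 × ℤ_12 ≇ ℤ_24


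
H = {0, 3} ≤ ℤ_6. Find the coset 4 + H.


4 + H = {4 + h (mod 6) : h ∈ H}
4+0=4, 4+3=1
4 + H = {1, 4} = 1 + H

4 + H = {1, 4}


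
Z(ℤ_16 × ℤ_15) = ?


Z(G) = {g ∈ G | gx = xg for all x ∈ G}
Direct product of abelian groups is abelian, so Z(G) = G

Z(ℤ_16 × ℤ_15) = ℤ_16 × ℤ_15


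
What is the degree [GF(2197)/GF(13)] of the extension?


GF(2197) = GF(13^3), so the extension degree is 3

[GF(2197)/GF(13)] = 3


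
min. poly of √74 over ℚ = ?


√74 satisfies x² - 74 = 0, irreducible over ℚ since 74 is squarefree

Minimal polynomial: x² - 74


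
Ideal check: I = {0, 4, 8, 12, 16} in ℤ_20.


Check ideal conditions for I = {0, 4, 8, 12, 16} in ℤ_20:
(1) I is an additive subgroup? Yes
(2) For r ∈ ℤ_20 and a ∈ I: r·a ∈ I? Yes

Yes, I is an ideal of ℤ_20


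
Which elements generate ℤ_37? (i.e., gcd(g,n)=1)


g generates ℤ_n iff gcd(g,n) = 1
Prime factors of 37: 37
Generators are g ∈ {1,...,36} not divisible by any of these primes.
Generators: {1, 2, 3, 4, 5, 6, 7, 8, 9, 10, 11, 12, 13, 14, 15, 16, 17, 18, 19, 20, 21, 22, 23, 24, 25, 26, 27, 28, 29, 30, 31, 32, 33, 34, 35, 36}
Number of generators = φ(37) = 36

Generators of ℤ_37 = {1, 2, 3, 4, 5, 6, 7, 8, 9, 10, 11, 12, 13, 14, 15, 16, 17, 18, 19, 20, 21, 22, 23, 24, 25, 26, 27, 28, 29, 30, 31, 32, 33, 34, 35, 36}


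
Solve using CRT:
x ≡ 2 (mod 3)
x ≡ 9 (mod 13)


m₁ = 3, m₂ = 13, gcd = 1, so CRT applies. M = m₁·m₂ = 39
Let M₁ = M/m₁ = 13, M₂ = M/m₂ = 3
Find y₁ ≡ M₁⁻¹ (mod m₁): 13⁻¹ ≡ 1 (mod 3)
Find y₂ ≡ M₂⁻¹ (mod m₂): 3⁻¹ ≡ 9 (mod 13)
x = a₁·M₁·y₁ + a₂·M₂·y₂ = 2·13·1 + 9·3·9 = 269
Reduce mod 39: x ≡ 35
Check: 35 mod 3 = 2 ✓, 35 mod 13 = 9 ✓

x ≡ 35 (mod 39)


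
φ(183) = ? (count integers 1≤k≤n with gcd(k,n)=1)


Factor n: 183 = 3 × 61
φ(n) = n · ∏(1 - 1/p) over distinct primes p | n
φ(183) = 183 · (1 - 1/3) · (1 - 1/61) = 120

φ(183) = 120


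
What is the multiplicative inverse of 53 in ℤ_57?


Use the extended Euclidean algorithm to write 1 = 53·s + 57·t; then s mod 57 is the inverse.
Euclidean algorithm:
  53 = 0·57 + 53
  57 = 1·53 + 4
  53 = 13·4 + 1
  4 = 4·1 + 0
gcd(53,57) = 1
Back-substitution gives: 53·(14) + 57·(-13) = 1
So 53⁻¹ ≡ 14 ≡ 14 (mod 57)
Check: 53 × 14 = 742 ≡ 1 (mod 57) ✓

53⁻¹ ≡ 14 (mod 57)


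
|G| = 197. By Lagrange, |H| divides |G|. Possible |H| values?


Lagrange's theorem: |H| divides |G|
|G| = 197
Divisors of 197: 1, 197

Possible subgroup orders: {1, 197}


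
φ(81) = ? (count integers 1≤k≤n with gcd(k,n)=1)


Factor n: 81 = 3^4
φ(n) = n · ∏(1 - 1/p) over distinct primes p | n
φ(81) = 81 · (1 - 1/3) = 54

φ(81) = 54


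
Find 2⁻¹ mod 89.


Use the extended Euclidean algorithm to write 1 = 2·s + 89·t; then s mod 89 is the inverse.
Euclidean algorithm:
  2 = 0·89 + 2
  89 = 44·2 + 1
  2 = 2·1 + 0
gcd(2,89) = 1
Back-substitution gives: 2·(-44) + 89·(1) = 1
So 2⁻¹ ≡ -44 ≡ 45 (mod 89)
Check: 2 × 45 = 90 ≡ 1 (mod 89) ✓

2⁻¹ ≡ 45 (mod 89)


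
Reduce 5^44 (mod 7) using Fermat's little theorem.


Fermat's little theorem: if p is prime and gcd(a,p)=1, then a^(p-1) ≡ 1 (mod p)
p = 7 is prime, gcd(5,7) = 1
Reduce exponent: 44 mod 6 = 2
So 5^44 ≡ 5^2 (mod 7)
5^2 mod 7 = 4

5^44 ≡ 4 (mod 7)


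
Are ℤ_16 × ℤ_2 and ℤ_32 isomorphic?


Comparing ℤ_16 × ℤ_2 and ℤ_32:
gcd(16,2) = 2 ≠ 1. Max element order in ℤ_16×ℤ_2 is lcm(16,2) = 16 < 32, so it has no element of order 32

No, ℤ_16 × ℤ_2 ≇ ℤ_32


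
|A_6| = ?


|A_n| = n!/2 (even permutations)
|A_6| = 6!/2 = 720/2 = 360

|A_6| = 360


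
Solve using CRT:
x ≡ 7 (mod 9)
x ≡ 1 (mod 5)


m₁ = 9, m₂ = 5, gcd = 1, so CRT applies. M = m₁·m₂ = 45
Let M₁ = M/m₁ = 5, M₂ = M/m₂ = 9
Find y₁ ≡ M₁⁻¹ (mod m₁): 5⁻¹ ≡ 2 (mod 9)
Find y₂ ≡ M₂⁻¹ (mod m₂): 9⁻¹ ≡ 4 (mod 5)
x = a₁·M₁·y₁ + a₂·M₂·y₂ = 7·5·2 + 1·9·4 = 106
Reduce mod 45: x ≡ 16
Check: 16 mod 9 = 7 ✓, 16 mod 5 = 1 ✓

x ≡ 16 (mod 45)


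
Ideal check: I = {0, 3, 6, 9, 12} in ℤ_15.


Check ideal conditions for I = {0, 3, 6, 9, 12} in ℤ_15:
(1) I is an additive subgroup? Yes
(2) For r ∈ ℤ_15 and a ∈ I: r·a ∈ I? Yes

Yes, I is an ideal of ℤ_15


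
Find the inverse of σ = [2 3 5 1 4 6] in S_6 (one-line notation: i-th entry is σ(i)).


To find σ⁻¹, swap domain and range:
σ(1) = 2 → σ⁻¹(2) = 1
σ(2) = 3 → σ⁻¹(3) = 2
σ(3) = 5 → σ⁻¹(5) = 3
σ(4) = 1 → σ⁻¹(1) = 4
σ(5) = 4 → σ⁻¹(4) = 5
σ(6) = 6 → σ⁻¹(6) = 6

σ⁻¹ = [4 1 2 5 3 6]


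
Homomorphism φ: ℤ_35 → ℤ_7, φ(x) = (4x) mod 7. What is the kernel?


Kernel = preimage of identity
ker(φ) = {x ∈ ℤ_35 : 4x ≡ 0 (mod 7)}. Since 7 | 35, φ is well-defined. The kernel is the cyclic subgroup ⟨7⟩ of ℤ_35 (order 5), i.e. {0, 7, 14, 21, 28}

ker(φ) = {0, 7, 14, 21, 28}


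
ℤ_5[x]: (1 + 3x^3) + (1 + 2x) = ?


Add coefficients mod 5:
x^0: 1 + 1 = 2 (mod 5)
x^1: 0 + 2 = 2 (mod 5)
x^2: 0 + 0 = 0 (mod 5)
x^3: 3 + 0 = 3 (mod 5)
Result: 2 + 2x + 3x^3

f + g = 2 + 2x + 3x^3


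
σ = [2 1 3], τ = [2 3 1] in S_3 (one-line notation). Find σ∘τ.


σ∘τ: apply τ first, then σ
1 →τ 2 →σ 1
2 →τ 3 →σ 3
3 →τ 1 →σ 2

σ∘τ = [1 3 2]


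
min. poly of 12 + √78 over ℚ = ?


Let α = 12 + √78. Then α - 12 = √78, so (α - 12)² = 78, giving α² - 24α + 66 = 0. Degree 2 and α ∉ ℚ, so this is the minimal polynomial.

Minimal polynomial: x² - 24x + 66


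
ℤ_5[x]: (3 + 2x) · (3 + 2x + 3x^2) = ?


Expand and collect like terms; reduce coefficients mod 5:
x^0: 3·3 = 9 ≡ 4 (mod 5)
x^1: 3·2 + 2·3 = 12 ≡ 2 (mod 5)
x^2: 3·3 + 2·2 = 13 ≡ 3 (mod 5)
x^3: 2·3 = 6 ≡ 1 (mod 5)
Result: 4 + 2x + 3x^2 + x^3

f · g = 4 + 2x + 3x^2 + x^3


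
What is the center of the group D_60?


Z(G) = {g ∈ G | gx = xg for all x ∈ G}
For even n, Z(D_n) = {e, r^(n/2)}: the 180° rotation r^30 commutes with every reflection and rotation

Z(D_60) = {e, r^30}


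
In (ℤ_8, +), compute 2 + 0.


Operation: addition mod 8
2 + 0 = (a + b) mod 8 with a = 2, b = 0

2 + 0 = 2


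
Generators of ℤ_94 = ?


g generates ℤ_n iff gcd(g,n) = 1
Prime factors of 94: 2, 47
Generators are g ∈ {1,...,93} not divisible by any of these primes.
Generators: {1, 3, 5, 7, 9, 11, 13, 15, 17, 19, 21, 23, 25, 27, 29, 31, 33, 35, 37, 39, 41, 43, 45, 49, 51, 53, 55, 57, 59, 61, 63, 65, 67, 69, 71, 73, 75, 77, 79, 81, 83, 85, 87, 89, 91, 93}
Number of generators = φ(94) = 46

Generators of ℤ_94 = {1, 3, 5, 7, 9, 11, 13, 15, 17, 19, 21, 23, 25, 27, 29, 31, 33, 35, 37, 39, 41, 43, 45, 49, 51, 53, 55, 57, 59, 61, 63, 65, 67, 69, 71, 73, 75, 77, 79, 81, 83, 85, 87, 89, 91, 93}


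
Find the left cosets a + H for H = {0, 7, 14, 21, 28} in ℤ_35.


H = {0, 7, 14, 21, 28}, |H| = 5
Number of cosets = |G|/|H| = 35/5 = 7
0 + H = {0, 7, 14, 21, 28}
1 + H = {1, 8, 15, 22, 29}
2 + H = {2, 9, 16, 23, 30}
3 + H = {3, 10, 17, 24, 31}
4 + H = {4, 11, 18, 25, 32}
5 + H = {5, 12, 19, 26, 33}
6 + H = {6, 13, 20, 27, 34}

Cosets: 0+H={0,7,14,21,28}; 1+H={1,8,15,22,29}; 2+H={2,9,16,23,30}; 3+H={3,10,17,24,31}; 4+H={4,11,18,25,32}; 5+H={5,12,19,26,33}; 6+H={6,13,20,27,34}


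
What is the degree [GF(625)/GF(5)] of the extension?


GF(625) = GF(5^4), so the extension degree is 4

[GF(625)/GF(5)] = 4


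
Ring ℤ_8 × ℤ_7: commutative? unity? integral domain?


Direct product ring; commutative with unity (1,1); but (1,0)·(0,1) = (0,0) gives zero divisors, so not an integral domain
Commutative: Yes
Integral domain: No
Has unity: Yes

ℤ_8 × ℤ_7: Commutative=Yes, Unity=Yes


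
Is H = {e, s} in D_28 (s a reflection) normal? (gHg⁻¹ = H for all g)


H = {e, s} in D_28 (s a reflection)
r·s·r⁻¹ = sr⁻² ≠ s for n ≥ 3, so {e, s} is not closed under conjugation

No, not a normal subgroup


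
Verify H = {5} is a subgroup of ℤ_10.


Subgroup test for H = {5} in (ℤ_10, +):
(1) 0 ∈ H? No
(2) Closure: for all a,b ∈ H, (a+b) mod 10 ∈ H? No  [counterexample: 5 + 5 = 0 ∉ H]
(3) Inverses: for all a ∈ H, -a mod 10 ∈ H? Yes

No, H is not a subgroup of ℤ_10


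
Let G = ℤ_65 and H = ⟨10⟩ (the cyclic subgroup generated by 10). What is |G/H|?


|⟨10⟩| = n / gcd(10, 65) = 65 / 5 = 13
H is normal (ℤ_65 is abelian).
|G/H| = |G| / |H| = 65 / 13 = 5

|G/H| = 5


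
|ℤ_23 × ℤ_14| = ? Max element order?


|ℤ_23 × ℤ_14| = 23 × 14 = 322
Max element order = lcm(23,14) = 322
Cyclic? Yes (gcd=1)

|ℤ_23×ℤ_14| = 322, max element order = 322


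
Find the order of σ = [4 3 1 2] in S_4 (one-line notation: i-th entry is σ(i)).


Cycle decomposition: (1 4 2 3)
Cycle lengths: 4
Order = lcm(4) = 4

ord(σ) = 4


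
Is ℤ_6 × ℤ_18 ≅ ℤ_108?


Comparing ℤ_6 × ℤ_18 and ℤ_108:
gcd(6,18) = 6 ≠ 1. Max element order in ℤ_6×ℤ_18 is lcm(6,18) = 18 < 108, so it has no element of order 108

No, ℤ_6 × ℤ_18 ≇ ℤ_108


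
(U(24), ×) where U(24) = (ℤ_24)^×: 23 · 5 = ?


Operation: multiplication mod 24
23 · 5 = (a × b) mod 24 with a = 23, b = 5

23 · 5 = 19


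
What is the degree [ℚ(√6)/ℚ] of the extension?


√6 has minimal polynomial x² - 6 (irreducible over ℚ since 6 is squarefree)

[ℚ(√6)/ℚ] = 2


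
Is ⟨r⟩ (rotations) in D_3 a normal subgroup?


H = ⟨r⟩ (rotations) in D_3
The rotation subgroup ⟨r⟩ has index 2 in D_3, so it is normal

Yes, normal subgroup


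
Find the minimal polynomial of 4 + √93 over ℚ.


Let α = 4 + √93. Then α - 4 = √93, so (α - 4)² = 93, giving α² - 8α - 77 = 0. Degree 2 and α ∉ ℚ, so this is the minimal polynomial.

Minimal polynomial: x² - 8x - 77


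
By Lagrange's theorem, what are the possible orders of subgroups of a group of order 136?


Lagrange's theorem: |H| divides |G|
|G| = 136
Divisors of 136: 1, 2, 4, 8, 17, 34, 68, 136

Possible subgroup orders: {1, 2, 4, 8, 17, 34, 68, 136}


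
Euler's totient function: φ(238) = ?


Factor n: 238 = 2 × 7 × 17
φ(n) = n · ∏(1 - 1/p) over distinct primes p | n
φ(238) = 238 · (1 - 1/2) · (1 - 1/7) · (1 - 1/17) = 96

φ(238) = 96


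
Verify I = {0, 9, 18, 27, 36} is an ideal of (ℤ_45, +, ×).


Check ideal conditions for I = {0, 9, 18, 27, 36} in ℤ_45:
(1) I is an additive subgroup? Yes
(2) For r ∈ ℤ_45 and a ∈ I: r·a ∈ I? Yes

Yes, I is an ideal of ℤ_45


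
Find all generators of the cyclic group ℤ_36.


g generates ℤ_n iff gcd(g,n) = 1
Prime factors of 36: 2, 3
Generators are g ∈ {1,...,35} not divisible by any of these primes.
Generators: {1, 5, 7, 11, 13, 17, 19, 23, 25, 29, 31, 35}
Number of generators = φ(36) = 12

Generators of ℤ_36 = {1, 5, 7, 11, 13, 17, 19, 23, 25, 29, 31, 35}


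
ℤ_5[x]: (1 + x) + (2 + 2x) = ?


Add coefficients mod 5:
x^0: 1 + 2 = 3 (mod 5)
x^1: 1 + 2 = 3 (mod 5)
Result: 3 + 3x

f + g = 3 + 3x


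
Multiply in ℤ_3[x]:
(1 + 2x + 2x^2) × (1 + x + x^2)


Expand and collect like terms; reduce coefficients mod 3:
x^0: 1·1 = 1 ≡ 1 (mod 3)
x^1: 1·1 + 2·1 = 3 ≡ 0 (mod 3)
x^2: 1·1 + 2·1 + 2·1 = 5 ≡ 2 (mod 3)
x^3: 2·1 + 2·1 = 4 ≡ 1 (mod 3)
x^4: 2·1 = 2 ≡ 2 (mod 3)
Result: 1 + 2x^2 + x^3 + 2x^4

f · g = 1 + 2x^2 + x^3 + 2x^4


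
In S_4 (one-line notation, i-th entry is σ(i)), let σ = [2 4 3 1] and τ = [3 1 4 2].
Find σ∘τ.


σ∘τ: apply τ first, then σ
1 →τ 3 →σ 3
2 →τ 1 →σ 2
3 →τ 4 →σ 1
4 →τ 2 →σ 4

σ∘τ = [3 2 1 4]


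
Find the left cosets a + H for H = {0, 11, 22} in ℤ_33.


H = {0, 11, 22}, |H| = 3
Number of cosets = |G|/|H| = 33/3 = 11
0 + H = {0, 11, 22}
1 + H = {1, 12, 23}
2 + H = {2, 13, 24}
3 + H = {3, 14, 25}
4 + H = {4, 15, 26}
5 + H = {5, 16, 27}
6 + H = {6, 17, 28}
7 + H = {7, 18, 29}
8 + H = {8, 19, 30}
9 + H = {9, 20, 31}
10 + H = {10, 21, 32}

Cosets: 0+H={0,11,22}; 1+H={1,12,23}; 2+H={2,13,24}; 3+H={3,14,25}; 4+H={4,15,26}; 5+H={5,16,27}; 6+H={6,17,28}; 7+H={7,18,29}; 8+H={8,19,30}; 9+H={9,20,31}; 10+H={10,21,32}


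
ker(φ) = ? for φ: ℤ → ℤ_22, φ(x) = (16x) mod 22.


Kernel = preimage of identity
ker(φ) = {x ∈ ℤ : 16x ≡ 0 (mod 22)}. gcd(16,22) = 2, so 16x ≡ 0 (mod 22) ⟺ x ≡ 0 (mod 22/2 = 11). Hence ker(φ) = 11ℤ

ker(φ) = 11ℤ


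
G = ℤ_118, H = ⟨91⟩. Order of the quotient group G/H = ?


|⟨91⟩| = n / gcd(91, 118) = 118 / 1 = 118
H is normal (ℤ_118 is abelian).
|G/H| = |G| / |H| = 118 / 118 = 1

|G/H| = 1


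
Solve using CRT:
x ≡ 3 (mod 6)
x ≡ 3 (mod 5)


m₁ = 6, m₂ = 5, gcd = 1, so CRT applies. M = m₁·m₂ = 30
Let M₁ = M/m₁ = 5, M₂ = M/m₂ = 6
Find y₁ ≡ M₁⁻¹ (mod m₁): 5⁻¹ ≡ 5 (mod 6)
Find y₂ ≡ M₂⁻¹ (mod m₂): 6⁻¹ ≡ 1 (mod 5)
x = a₁·M₁·y₁ + a₂·M₂·y₂ = 3·5·5 + 3·6·1 = 93
Reduce mod 30: x ≡ 3
Check: 3 mod 6 = 3 ✓, 3 mod 5 = 3 ✓

x ≡ 3 (mod 30)


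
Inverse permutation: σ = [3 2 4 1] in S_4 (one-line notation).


To find σ⁻¹, swap domain and range:
σ(1) = 3 → σ⁻¹(3) = 1
σ(2) = 2 → σ⁻¹(2) = 2
σ(3) = 4 → σ⁻¹(4) = 3
σ(4) = 1 → σ⁻¹(1) = 4

σ⁻¹ = [4 2 1 3]


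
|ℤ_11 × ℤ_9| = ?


|A × B| = |A| · |B|
|ℤ_11 × ℤ_9| = 11 × 9 = 99

|ℤ_11 × ℤ_9| = 99


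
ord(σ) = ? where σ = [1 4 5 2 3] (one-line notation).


Cycle decomposition: (2 4) (3 5)
Cycle lengths: 2, 2
Order = lcm(2, 2) = 2

ord(σ) = 2


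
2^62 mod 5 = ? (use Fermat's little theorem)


Fermat's little theorem: if p is prime and gcd(a,p)=1, then a^(p-1) ≡ 1 (mod p)
p = 5 is prime, gcd(2,5) = 1
Reduce exponent: 62 mod 4 = 2
So 2^62 ≡ 2^2 (mod 5)
2^2 mod 5 = 4

2^62 ≡ 4 (mod 5)


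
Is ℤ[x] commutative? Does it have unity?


Polynomial ring over ℤ (an integral domain) is a commutative integral domain with unity 1
Commutative: Yes
Integral domain: Yes
Has unity: Yes

ℤ[x]: Commutative=Yes, Unity=Yes


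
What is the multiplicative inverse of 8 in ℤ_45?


Use the extended Euclidean algorithm to write 1 = 8·s + 45·t; then s mod 45 is the inverse.
Euclidean algorithm:
  8 = 0·45 + 8
  45 = 5·8 + 5
  8 = 1·5 + 3
  5 = 1·3 + 2
  3 = 1·2 + 1
  2 = 2·1 + 0
gcd(8,45) = 1
Back-substitution gives: 8·(17) + 45·(-3) = 1
So 8⁻¹ ≡ 17 ≡ 17 (mod 45)
Check: 8 × 17 = 136 ≡ 1 (mod 45) ✓

8⁻¹ ≡ 17 (mod 45)


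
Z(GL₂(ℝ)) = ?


Z(G) = {g ∈ G | gx = xg for all x ∈ G}
Only scalar multiples of the identity commute with all invertible matrices

Z(GL₂(ℝ)) = {aI : a ∈ ℝ, a ≠ 0}


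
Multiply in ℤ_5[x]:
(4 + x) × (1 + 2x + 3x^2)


Expand and collect like terms; reduce coefficients mod 5:
x^0: 4·1 = 4 ≡ 4 (mod 5)
x^1: 4·2 + 1·1 = 9 ≡ 4 (mod 5)
x^2: 4·3 + 1·2 = 14 ≡ 4 (mod 5)
x^3: 1·3 = 3 ≡ 3 (mod 5)
Result: 4 + 4x + 4x^2 + 3x^3

f · g = 4 + 4x + 4x^2 + 3x^3


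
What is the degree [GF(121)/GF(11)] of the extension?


GF(121) = GF(11^2), so the extension degree is 2

[GF(121)/GF(11)] = 2


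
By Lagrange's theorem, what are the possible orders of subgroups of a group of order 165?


Lagrange's theorem: |H| divides |G|
|G| = 165
Divisors of 165: 1, 3, 5, 11, 15, 33, 55, 165

Possible subgroup orders: {1, 3, 5, 11, 15, 33, 55, 165}


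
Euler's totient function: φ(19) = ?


φ(n) = count of k ∈ {1,...,n} with gcd(k,n)=1
Coprimes to 19: {1, 2, 3, 4, 5, 6, 7, 8, 9, 10, 11, 12, 13, 14, 15, 16, 17, 18}
Count: 18

φ(19) = 18
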